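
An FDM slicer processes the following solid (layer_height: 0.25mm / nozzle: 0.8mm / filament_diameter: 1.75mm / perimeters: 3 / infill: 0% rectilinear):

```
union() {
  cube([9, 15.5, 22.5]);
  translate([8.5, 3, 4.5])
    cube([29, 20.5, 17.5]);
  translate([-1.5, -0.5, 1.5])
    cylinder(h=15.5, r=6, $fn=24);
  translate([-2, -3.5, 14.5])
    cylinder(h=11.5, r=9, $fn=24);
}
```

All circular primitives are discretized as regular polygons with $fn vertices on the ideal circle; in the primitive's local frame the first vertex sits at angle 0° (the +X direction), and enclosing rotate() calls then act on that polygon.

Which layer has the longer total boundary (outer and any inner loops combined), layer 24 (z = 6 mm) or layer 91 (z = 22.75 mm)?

layer 24 (z = 6 mm)

Layer 24 (z = 6): the cube (footprint 9×15.5) is included at this height (perimeter 49.00 mm); the 29×20.5 cube at (8.5, 3) contributes its full rectangle (perimeter 99.00 mm); the cylinder at (-1.5, -0.5): section is a regular 24-gon, circumradius r=6 (perimeter = 2·24·6.000·sin(180°/24) = 37.59 mm); the cylinder at (-2, -3.5) is not intersected at this z (z outside [14.5, 26]); Taking the union: the regions partially overlap (shared area 23.12 mm²), so the edge portions inside another operand are dropped and the merged outline is re-measured after clipping — boundary = 142.47 mm. So its perimeter = 142.47 mm. Layer 91 (z = 22.75): the cube is not intersected at this z (z outside [0, 22.5]); the cube at (8.5, 3) is not intersected at this z (z outside [4.5, 22]); the cylinder at (-1.5, -0.5) is not intersected at this z (z outside [1.5, 17]); the r=9 cylinder at (-2, -3.5) contributes a regular 24-gon of circumradius 9 (perimeter = 2·24·9.000·sin(180°/24) = 56.39 mm); Combining (union): only the r=9 cylinder at (-2, -3.5) is present, so the union is just that shape — boundary = 56.39 mm. So its perimeter = 56.39 mm. Layer 24 is larger (142.47 vs 56.39 mm).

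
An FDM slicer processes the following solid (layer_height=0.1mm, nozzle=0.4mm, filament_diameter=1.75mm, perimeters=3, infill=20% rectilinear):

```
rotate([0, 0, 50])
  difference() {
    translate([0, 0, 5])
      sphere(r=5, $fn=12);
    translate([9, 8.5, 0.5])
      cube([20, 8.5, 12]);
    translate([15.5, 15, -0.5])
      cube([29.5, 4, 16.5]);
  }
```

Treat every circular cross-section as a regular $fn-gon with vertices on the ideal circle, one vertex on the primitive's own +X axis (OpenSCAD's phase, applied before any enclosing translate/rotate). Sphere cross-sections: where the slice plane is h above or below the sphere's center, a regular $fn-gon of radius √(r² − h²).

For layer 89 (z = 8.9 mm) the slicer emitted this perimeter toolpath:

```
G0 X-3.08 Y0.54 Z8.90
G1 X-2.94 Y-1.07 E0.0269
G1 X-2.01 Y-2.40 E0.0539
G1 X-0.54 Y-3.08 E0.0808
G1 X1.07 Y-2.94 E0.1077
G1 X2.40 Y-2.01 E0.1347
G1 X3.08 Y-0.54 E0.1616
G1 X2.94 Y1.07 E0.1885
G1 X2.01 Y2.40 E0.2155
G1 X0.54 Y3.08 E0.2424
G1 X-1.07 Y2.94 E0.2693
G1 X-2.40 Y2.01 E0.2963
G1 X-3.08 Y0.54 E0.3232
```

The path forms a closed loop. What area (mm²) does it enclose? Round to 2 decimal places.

29.37 mm²

Apply the shoelace formula to the sequence of (X, Y) vertices; enclosed area = 29.37 mm².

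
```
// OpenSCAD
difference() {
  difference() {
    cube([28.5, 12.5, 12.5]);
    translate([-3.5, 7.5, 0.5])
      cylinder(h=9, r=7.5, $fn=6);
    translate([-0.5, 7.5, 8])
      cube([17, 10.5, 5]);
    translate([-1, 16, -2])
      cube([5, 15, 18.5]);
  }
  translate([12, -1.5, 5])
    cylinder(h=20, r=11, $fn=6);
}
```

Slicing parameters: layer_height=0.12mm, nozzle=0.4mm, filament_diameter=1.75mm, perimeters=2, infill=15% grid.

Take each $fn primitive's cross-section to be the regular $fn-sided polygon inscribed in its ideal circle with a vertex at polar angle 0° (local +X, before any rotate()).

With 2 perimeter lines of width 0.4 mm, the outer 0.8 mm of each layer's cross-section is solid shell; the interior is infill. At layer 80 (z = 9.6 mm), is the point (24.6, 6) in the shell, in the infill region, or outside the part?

infill

At z = 9.6 mm: the cube (footprint 28.5×12.5) is included at this height; the cylinder at (-3.5, 7.5) is not intersected at this z (z outside [0.5, 9.5]); the cube at (-0.5, 7.5) (footprint 17×10.5) is included at this height; the 5×15 cube at (-1, 16) contributes its full rectangle; Subtracting the remaining from the first: starting from the 28.5×12.5 cube, the 17×10.5 cube at (-0.5, 7.5) partially overlaps it — only the 82.50 mm² overlap (of its 178.50 mm²) is removed, clipping the outline; the 5×15 cube at (-1, 16) misses the remaining region (no effect) — 1 connected region; the r=11 cylinder at (12, -1.5) contributes a regular 6-gon of circumradius 11; Subtracting the remaining from the first: starting from that combined region, the r=11 cylinder at (12, -1.5) partially overlaps it — only the 120.14 mm² overlap (of its 314.37 mm²) is removed, clipping the outline — 2 connected regions. Overall, the cross-section has 2 separate islands. The nearest boundary edge runs (28.50, 12.50)→(28.50, 0.00); distance from the point to it = 3.90 mm. (Shell/infill is judged within the island containing the point — the largest one.) The point is inside the cross-section and 3.90 mm from the nearest boundary — more than the 0.8 mm shell width (2 × 0.4), so it's in the infill interior.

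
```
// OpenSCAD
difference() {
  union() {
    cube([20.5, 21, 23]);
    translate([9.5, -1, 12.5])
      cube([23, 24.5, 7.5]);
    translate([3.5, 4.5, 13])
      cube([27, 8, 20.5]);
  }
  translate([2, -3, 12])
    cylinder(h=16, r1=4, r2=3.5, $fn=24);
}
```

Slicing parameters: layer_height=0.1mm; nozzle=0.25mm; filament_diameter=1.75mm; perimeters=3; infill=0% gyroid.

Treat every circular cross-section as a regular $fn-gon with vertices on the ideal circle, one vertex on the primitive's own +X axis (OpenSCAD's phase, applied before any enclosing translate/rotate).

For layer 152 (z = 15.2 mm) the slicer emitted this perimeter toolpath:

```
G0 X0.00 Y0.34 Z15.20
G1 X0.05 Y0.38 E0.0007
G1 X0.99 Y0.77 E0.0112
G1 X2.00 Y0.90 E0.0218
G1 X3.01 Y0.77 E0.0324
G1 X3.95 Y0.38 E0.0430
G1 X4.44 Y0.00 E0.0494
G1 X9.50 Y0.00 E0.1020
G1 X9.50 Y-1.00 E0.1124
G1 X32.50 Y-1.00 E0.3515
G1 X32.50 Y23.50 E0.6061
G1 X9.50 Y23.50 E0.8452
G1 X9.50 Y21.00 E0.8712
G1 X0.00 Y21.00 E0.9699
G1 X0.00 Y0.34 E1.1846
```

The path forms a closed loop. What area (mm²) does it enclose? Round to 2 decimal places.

760.12 mm²

Apply the shoelace formula to the sequence of (X, Y) vertices; enclosed area = 760.12 mm².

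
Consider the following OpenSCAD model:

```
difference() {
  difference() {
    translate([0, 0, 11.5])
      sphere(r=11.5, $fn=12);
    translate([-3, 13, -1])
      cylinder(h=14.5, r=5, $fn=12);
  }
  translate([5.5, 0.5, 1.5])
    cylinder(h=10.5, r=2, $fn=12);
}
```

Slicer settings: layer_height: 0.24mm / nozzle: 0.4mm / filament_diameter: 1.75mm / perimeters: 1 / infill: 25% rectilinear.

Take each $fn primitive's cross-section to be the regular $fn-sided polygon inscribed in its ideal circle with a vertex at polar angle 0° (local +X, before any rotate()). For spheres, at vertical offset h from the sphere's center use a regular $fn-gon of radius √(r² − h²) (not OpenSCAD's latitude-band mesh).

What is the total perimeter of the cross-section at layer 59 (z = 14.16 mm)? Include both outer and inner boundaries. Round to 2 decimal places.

At z = 14.16 mm: the r=11.5 sphere slices to a regular 12-gon of circumradius 11.188 (√(r²−h²) with h=2.66 from center) (perimeter = 2·12·11.188·sin(180°/12) = 69.50 mm); the cylinder at (-3, 13) is absent (z outside [-1, 13.5]); Taking the first minus the rest: none of the subtracted shapes is present at this height, so the r=11.5 sphere is unchanged — boundary = 69.50 mm; the cylinder at (5.5, 0.5) does not reach this height (z outside [1.5, 12]); Subtracting the remaining from the first: none of the subtracted shapes is present at this height, so the result so far is unchanged — boundary = 69.50 mm. Overall, the cross-section is a single solid region. Total boundary length (outer) = 69.50 mm.

69.50 mm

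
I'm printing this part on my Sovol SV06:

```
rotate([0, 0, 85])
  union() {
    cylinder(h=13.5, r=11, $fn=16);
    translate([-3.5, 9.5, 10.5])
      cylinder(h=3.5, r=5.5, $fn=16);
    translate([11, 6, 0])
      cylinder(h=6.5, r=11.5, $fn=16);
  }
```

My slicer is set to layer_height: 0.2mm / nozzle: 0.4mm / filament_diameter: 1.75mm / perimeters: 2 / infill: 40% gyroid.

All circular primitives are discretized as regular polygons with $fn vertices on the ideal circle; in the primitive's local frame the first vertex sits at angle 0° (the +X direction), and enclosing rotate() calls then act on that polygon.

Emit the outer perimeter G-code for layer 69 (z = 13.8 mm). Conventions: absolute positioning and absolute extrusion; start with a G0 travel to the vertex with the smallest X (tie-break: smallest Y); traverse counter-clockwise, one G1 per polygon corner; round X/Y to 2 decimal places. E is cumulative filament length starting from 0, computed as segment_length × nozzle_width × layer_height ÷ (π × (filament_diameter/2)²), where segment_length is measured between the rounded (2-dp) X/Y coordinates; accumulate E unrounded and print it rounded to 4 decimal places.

At z = 13.8 mm: the cylinder is not intersected at this z (z outside [0, 13.5]); the r=5.5 cylinder at (-3.5, 9.5) gives a regular 16-gon of circumradius 5.5 (constant along its height); the cylinder at (11, 6) does not reach this height (z outside [0, 6.5]); Merging all regions: only the r=5.5 cylinder at (-3.5, 9.5) is present, so the union is just that shape — 1 connected region; (rotated 85° about Z; rotation is an isometry so areas/perimeters/island counts are preserved). The outline is a single polygon with 16 vertices. Extrusion per mm of travel: 0.4 × 0.2 / (π × 0.875²) = 0.033260. Accumulating E over each segment gives final E = 1.1420.

G0 X-15.25 Y-2.18 Z13.80
G1 X-15.01 Y-4.31 E0.0713
G1 X-13.98 Y-6.19 E0.1426
G1 X-12.31 Y-7.54 E0.2140
G1 X-10.25 Y-8.14 E0.2854
G1 X-8.12 Y-7.90 E0.3567
G1 X-6.23 Y-6.87 E0.4283
G1 X-4.89 Y-5.20 E0.4995
G1 X-4.29 Y-3.14 E0.5708
G1 X-4.52 Y-1.00 E0.6424
G1 X-5.56 Y0.88 E0.7139
G1 X-7.23 Y2.22 E0.7851
G1 X-9.29 Y2.82 E0.8565
G1 X-11.42 Y2.59 E0.9277
G1 X-13.30 Y1.55 E0.9992
G1 X-14.65 Y-0.12 E1.0706
G1 X-15.25 Y-2.18 E1.1420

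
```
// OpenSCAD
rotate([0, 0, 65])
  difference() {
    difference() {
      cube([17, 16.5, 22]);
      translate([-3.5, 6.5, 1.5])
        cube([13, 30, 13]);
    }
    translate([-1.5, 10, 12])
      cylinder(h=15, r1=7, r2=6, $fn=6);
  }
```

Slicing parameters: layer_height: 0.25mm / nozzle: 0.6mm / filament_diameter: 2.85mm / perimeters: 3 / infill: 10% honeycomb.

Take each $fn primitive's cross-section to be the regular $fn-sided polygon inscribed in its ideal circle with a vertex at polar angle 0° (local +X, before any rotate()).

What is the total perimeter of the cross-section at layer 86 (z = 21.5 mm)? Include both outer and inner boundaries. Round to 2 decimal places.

72.07 mm

At z = 21.5 mm: the cube is present — its section is the full 17×16.5 rectangle (perimeter 67.00 mm); the cube at (-3.5, 6.5) is absent (z outside [1.5, 14.5]); Taking the first minus the rest: none of the subtracted shapes is present at this height, so the 17×16.5 cube is unchanged — boundary = 67.00 mm; the cone at (-1.5, 10): at t=0.633 of its height the radius interpolates to r₁+(r₂−r₁)t = 6.367, giving a regular 6-gon of that circumradius (perimeter = 2·6·6.367·sin(180°/6) = 38.20 mm); Subtracting the remaining from the first: starting from that combined region, the cone at (-1.5, 10) partially overlaps it — only the 36.11 mm² overlap (of its 105.31 mm²) is removed, clipping the outline — boundary = 72.07 mm; (rotated 65° about Z; rotation is an isometry so areas/perimeters/island counts are preserved). Overall, the cross-section is a single solid region. Total boundary length (outer) = 72.07 mm.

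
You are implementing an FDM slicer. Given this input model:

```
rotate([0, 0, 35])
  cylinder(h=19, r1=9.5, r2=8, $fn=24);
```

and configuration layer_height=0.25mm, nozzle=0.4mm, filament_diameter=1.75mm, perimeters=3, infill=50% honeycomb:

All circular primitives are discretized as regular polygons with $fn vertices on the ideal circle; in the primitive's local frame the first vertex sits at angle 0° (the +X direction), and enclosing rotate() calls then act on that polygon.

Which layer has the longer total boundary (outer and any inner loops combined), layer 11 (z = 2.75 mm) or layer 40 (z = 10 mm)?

layer 11 (z = 2.75 mm)

Layer 11 (z = 2.75): the cone (r1=9.5→r2=8) has section circumradius 9.283 here — a regular 24-gon (perimeter = 2·24·9.283·sin(180°/24) = 58.16 mm); (whole slice rotated 35° about Z — lengths, areas and connectivity unchanged). So its perimeter = 58.16 mm. Layer 40 (z = 10): the cone: at t=0.526 of its height the radius interpolates to r₁+(r₂−r₁)t = 8.711, giving a regular 24-gon of that circumradius (perimeter = 2·24·8.711·sin(180°/24) = 54.57 mm); (rotated 35° about Z; rotation is an isometry so areas/perimeters/island counts are preserved). So its perimeter = 54.57 mm. Layer 11 is larger (58.16 vs 54.57 mm).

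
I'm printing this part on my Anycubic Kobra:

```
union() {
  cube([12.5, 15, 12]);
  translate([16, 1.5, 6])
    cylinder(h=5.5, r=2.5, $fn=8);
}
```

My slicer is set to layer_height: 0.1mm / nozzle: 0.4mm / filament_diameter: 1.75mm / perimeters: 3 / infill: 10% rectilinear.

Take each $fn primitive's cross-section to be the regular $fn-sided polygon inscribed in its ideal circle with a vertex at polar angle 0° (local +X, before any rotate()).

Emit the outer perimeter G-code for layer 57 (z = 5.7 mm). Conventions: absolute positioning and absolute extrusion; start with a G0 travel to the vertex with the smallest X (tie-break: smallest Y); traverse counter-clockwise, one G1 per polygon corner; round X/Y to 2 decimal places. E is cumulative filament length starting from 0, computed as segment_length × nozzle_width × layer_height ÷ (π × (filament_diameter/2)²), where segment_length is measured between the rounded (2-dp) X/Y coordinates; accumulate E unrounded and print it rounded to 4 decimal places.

G0 X0.00 Y0.00 Z5.70
G1 X12.50 Y0.00 E0.2079
G1 X12.50 Y15.00 E0.4573
G1 X0.00 Y15.00 E0.6652
G1 X0.00 Y0.00 E0.9147

At z = 5.7 mm: the cube is present — its section is the full 12.5×15 rectangle; the cylinder at (16, 1.5) is absent (z outside [6, 11.5]); Taking the union: only the 12.5×15 cube is present, so the union is just that shape — 1 connected region. The outline is a single polygon with 4 vertices. Extrusion per mm of travel: 0.4 × 0.1 / (π × 0.875²) = 0.016630. Accumulating E over each segment gives final E = 0.9147.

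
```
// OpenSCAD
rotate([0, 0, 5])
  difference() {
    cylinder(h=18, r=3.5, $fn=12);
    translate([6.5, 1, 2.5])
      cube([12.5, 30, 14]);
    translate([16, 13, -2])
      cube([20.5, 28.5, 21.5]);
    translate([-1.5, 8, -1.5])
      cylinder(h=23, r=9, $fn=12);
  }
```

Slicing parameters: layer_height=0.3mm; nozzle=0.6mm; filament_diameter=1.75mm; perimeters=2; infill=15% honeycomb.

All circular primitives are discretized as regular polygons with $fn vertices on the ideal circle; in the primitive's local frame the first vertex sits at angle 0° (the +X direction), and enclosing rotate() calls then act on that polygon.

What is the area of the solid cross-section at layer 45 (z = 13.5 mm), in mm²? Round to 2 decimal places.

At z = 13.5 mm: the r=3.5 cylinder gives a regular 12-gon of circumradius 3.5 (constant along its height) (area = (12/2)·3.500²·sin(360°/12) = 36.75 mm²); the cube at (6.5, 1) (footprint 12.5×30) is included at this height (area 375.00 mm²); the 20.5×28.5 cube at (16, 13) contributes its full rectangle (area 584.25 mm²); the r=9 cylinder at (-1.5, 8) contributes a regular 12-gon of circumradius 9 (area = (12/2)·9.000²·sin(360°/12) = 243.00 mm²); Taking the first minus the rest: starting from the r=3.5 cylinder (36.75 mm²), the 12.5×30 cube at (6.5, 1) misses the remaining region (no effect); the 20.5×28.5 cube at (16, 13) misses the remaining region (no effect); the r=9 cylinder at (-1.5, 8) partially overlaps it — only the 21.42 mm² overlap (of its 243.00 mm²) is removed, clipping the outline — area = 15.33 mm²; (rotated 5° about Z; rotation is an isometry so areas/perimeters/island counts are preserved). Overall, the cross-section is a single solid region. Net area = 15.33 mm².

15.33 mm²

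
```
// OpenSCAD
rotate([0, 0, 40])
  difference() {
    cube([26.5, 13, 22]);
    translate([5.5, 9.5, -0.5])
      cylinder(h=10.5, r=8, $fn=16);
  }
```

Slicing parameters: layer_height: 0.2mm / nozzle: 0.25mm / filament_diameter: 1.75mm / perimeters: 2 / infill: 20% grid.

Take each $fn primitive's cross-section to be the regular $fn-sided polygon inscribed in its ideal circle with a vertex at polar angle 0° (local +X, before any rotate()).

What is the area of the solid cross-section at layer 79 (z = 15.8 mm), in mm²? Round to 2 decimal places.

At z = 15.8 mm: the 26.5×13 cube contributes its full rectangle (area 344.50 mm²); the cylinder at (5.5, 9.5) does not reach this height (z outside [-0.5, 10]); After the difference (first − rest): none of the subtracted shapes is present at this height, so the 26.5×13 cube is unchanged — area = 344.50 mm²; (rotated 40° about Z; rotation is an isometry so areas/perimeters/island counts are preserved). Overall, the cross-section is a single solid region. Net area = 344.50 mm².

344.50 mm²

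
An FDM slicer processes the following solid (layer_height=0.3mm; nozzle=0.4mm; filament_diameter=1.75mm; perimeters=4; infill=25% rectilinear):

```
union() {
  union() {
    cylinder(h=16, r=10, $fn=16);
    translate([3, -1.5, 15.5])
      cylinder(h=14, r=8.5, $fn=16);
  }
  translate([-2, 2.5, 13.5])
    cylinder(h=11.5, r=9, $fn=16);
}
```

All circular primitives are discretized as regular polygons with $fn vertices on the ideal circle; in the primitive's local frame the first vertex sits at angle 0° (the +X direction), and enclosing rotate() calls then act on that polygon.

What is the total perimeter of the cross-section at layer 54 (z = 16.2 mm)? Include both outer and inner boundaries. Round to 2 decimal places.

67.87 mm

At z = 16.2 mm: the cylinder is not intersected at this z (z outside [0, 16]); the cylinder at (3, -1.5): section is a regular 16-gon, circumradius r=8.5 (perimeter = 2·16·8.500·sin(180°/16) = 53.06 mm); Merging all regions: only the r=8.5 cylinder at (3, -1.5) is present, so the union is just that shape — boundary = 53.06 mm; the r=9 cylinder at (-2, 2.5) contributes a regular 16-gon of circumradius 9 (perimeter = 2·16·9.000·sin(180°/16) = 56.19 mm); Merging all regions: the regions partially overlap (shared area 126.21 mm²), so the edge portions inside another operand are dropped and the merged outline is re-measured after clipping — boundary = 67.87 mm. Overall, the cross-section is a single solid region. Total boundary length (outer) = 67.87 mm.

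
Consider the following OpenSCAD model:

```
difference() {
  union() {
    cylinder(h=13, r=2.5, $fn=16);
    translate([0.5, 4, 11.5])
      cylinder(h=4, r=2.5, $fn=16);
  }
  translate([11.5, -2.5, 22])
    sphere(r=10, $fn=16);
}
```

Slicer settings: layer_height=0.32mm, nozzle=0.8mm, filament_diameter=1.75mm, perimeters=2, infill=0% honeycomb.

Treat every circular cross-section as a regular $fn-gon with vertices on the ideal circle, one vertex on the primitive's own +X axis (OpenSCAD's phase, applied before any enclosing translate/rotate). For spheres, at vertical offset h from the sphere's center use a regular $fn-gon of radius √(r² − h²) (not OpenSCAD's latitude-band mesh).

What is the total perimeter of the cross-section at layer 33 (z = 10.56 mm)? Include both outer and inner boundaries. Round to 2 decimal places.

At z = 10.56 mm: the r=2.5 cylinder gives a regular 16-gon of circumradius 2.5 (constant along its height) (perimeter = 2·16·2.500·sin(180°/16) = 15.61 mm); the cylinder at (0.5, 4) is not intersected at this z (z outside [11.5, 15.5]); Combining (union): only the r=2.5 cylinder is present, so the union is just that shape — boundary = 15.61 mm; the sphere at (11.5, -2.5) does not reach this height (|z−center|=11.440 > r=10); Taking the first minus the rest: none of the subtracted shapes is present at this height, so the result so far is unchanged — boundary = 15.61 mm. Overall, the cross-section is a single solid region. Total boundary length (outer) = 15.61 mm.

15.61 mm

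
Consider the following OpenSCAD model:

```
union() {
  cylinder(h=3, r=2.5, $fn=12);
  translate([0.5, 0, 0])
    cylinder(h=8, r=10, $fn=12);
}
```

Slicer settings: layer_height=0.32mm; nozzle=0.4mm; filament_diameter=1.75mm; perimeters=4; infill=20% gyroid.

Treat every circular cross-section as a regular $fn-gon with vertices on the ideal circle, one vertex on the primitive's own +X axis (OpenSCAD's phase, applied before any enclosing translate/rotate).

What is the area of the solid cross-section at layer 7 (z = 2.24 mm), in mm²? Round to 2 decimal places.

At z = 2.24 mm: the r=2.5 cylinder gives a regular 12-gon of circumradius 2.5 (constant along its height) (area = (12/2)·2.500²·sin(360°/12) = 18.75 mm²); the r=10 cylinder at (0.5, 0) contributes a regular 12-gon of circumradius 10 (area = (12/2)·10.000²·sin(360°/12) = 300.00 mm²); Combining (union): the r=2.5 cylinder lies entirely inside the r=10 cylinder at (0.5, 0), so the union is just the r=10 cylinder at (0.5, 0) — area = 300.00 mm². Overall, the cross-section is a single solid region. Net area = 300.00 mm².

300.00 mm²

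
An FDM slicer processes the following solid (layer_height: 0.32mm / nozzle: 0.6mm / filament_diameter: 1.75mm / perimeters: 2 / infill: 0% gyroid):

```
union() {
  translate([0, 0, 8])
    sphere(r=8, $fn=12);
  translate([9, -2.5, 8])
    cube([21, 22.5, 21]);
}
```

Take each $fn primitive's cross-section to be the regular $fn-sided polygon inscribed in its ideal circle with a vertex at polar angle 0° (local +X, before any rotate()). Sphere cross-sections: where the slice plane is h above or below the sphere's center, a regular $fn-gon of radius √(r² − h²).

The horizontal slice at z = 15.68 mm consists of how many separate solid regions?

At z = 15.68 mm: the sphere: section is a regular 12-gon, circumradius = √(r²−h²) = √(8²−7.68²) = 2.240; the 21×22.5 cube at (9, -2.5) contributes its full rectangle; Merging all regions: the 2 present regions are separate (no shared area or edge), so areas and boundary lengths simply add and each stays a separate island — 2 connected regions. The result has 2 disconnected regions.

2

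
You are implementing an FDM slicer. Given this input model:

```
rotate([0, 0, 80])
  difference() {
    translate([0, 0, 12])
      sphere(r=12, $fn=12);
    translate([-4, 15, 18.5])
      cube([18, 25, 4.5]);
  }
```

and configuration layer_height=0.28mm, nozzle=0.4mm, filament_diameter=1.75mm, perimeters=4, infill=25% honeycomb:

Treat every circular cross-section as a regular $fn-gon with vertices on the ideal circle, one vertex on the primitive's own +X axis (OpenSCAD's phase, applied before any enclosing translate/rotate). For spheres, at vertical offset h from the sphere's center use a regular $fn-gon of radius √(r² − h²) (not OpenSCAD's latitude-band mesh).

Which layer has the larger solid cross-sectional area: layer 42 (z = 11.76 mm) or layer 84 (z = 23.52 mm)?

layer 42 (z = 11.76 mm)

Layer 42 (z = 11.76): the r=12 sphere slices to a regular 12-gon of circumradius 11.998 (√(r²−h²) with h=0.24 from center) (area = (12/2)·11.998²·sin(360°/12) = 431.83 mm²); the cube at (-4, 15) does not reach this height (z outside [18.5, 23]); Taking the first minus the rest: none of the subtracted shapes is present at this height, so the r=12 sphere is unchanged — area = 431.83 mm²; (rotated 80° about Z; rotation is an isometry so areas/perimeters/island counts are preserved). So its area = 431.83 mm². Layer 84 (z = 23.52): the r=12 sphere contributes a regular 12-gon of circumradius √(12²−11.52²) = 3.360 (area = (12/2)·3.360²·sin(360°/12) = 33.87 mm²); the cube at (-4, 15) is not intersected at this z (z outside [18.5, 23]); After the difference (first − rest): none of the subtracted shapes is present at this height, so the r=12 sphere is unchanged — area = 33.87 mm²; (rotated 80° about Z; rotation is an isometry so areas/perimeters/island counts are preserved). So its area = 33.87 mm². Layer 42 is larger (431.83 vs 33.87 mm²).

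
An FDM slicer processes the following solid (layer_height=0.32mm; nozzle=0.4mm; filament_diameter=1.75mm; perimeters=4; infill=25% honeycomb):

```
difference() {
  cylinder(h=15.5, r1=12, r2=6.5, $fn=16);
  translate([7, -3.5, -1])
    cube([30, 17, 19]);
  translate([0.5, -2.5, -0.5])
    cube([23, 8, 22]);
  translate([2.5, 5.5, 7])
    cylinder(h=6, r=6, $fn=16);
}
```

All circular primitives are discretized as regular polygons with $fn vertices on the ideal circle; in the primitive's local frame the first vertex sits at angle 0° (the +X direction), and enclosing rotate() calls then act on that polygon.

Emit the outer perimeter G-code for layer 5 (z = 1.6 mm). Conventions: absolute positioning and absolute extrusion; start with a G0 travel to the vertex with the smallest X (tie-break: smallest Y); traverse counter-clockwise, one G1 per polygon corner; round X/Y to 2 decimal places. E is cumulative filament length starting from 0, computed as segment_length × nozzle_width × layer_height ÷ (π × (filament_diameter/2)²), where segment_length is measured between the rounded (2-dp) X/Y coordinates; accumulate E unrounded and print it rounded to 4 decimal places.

At z = 1.6 mm: the cone (r1=12→r2=6.5) has section circumradius 11.432 here — a regular 16-gon; the 30×17 cube at (7, -3.5) contributes its full rectangle; the cube at (0.5, -2.5) (footprint 23×8) is included at this height; the cylinder at (2.5, 5.5) is absent (z outside [7, 13]); Taking the first minus the rest: starting from the cone, the 30×17 cube at (7, -3.5) partially overlaps it — only the 40.79 mm² overlap (of its 510.00 mm²) is removed, clipping the outline; the 23×8 cube at (0.5, -2.5) partially overlaps it — only the 52.00 mm² overlap (of its 184.00 mm²) is removed, clipping the outline — 1 connected region. The outline is a single polygon with 20 vertices. Extrusion per mm of travel: 0.4 × 0.32 / (π × 0.875²) = 0.053216. Accumulating E over each segment gives final E = 4.6089.

G0 X-11.43 Y0.00 Z1.60
G1 X-10.56 Y-4.37 E0.2371
G1 X-8.08 Y-8.08 E0.4746
G1 X-4.37 Y-10.56 E0.7121
G1 X0.00 Y-11.43 E0.9492
G1 X4.37 Y-10.56 E1.1863
G1 X8.08 Y-8.08 E1.4238
G1 X10.56 Y-4.37 E1.6613
G1 X10.74 Y-3.50 E1.7086
G1 X7.00 Y-3.50 E1.9076
G1 X7.00 Y-2.50 E1.9608
G1 X0.50 Y-2.50 E2.3067
G1 X0.50 Y5.50 E2.7324
G1 X7.00 Y5.50 E3.0783
G1 X7.00 Y8.81 E3.2545
G1 X4.37 Y10.56 E3.4226
G1 X0.00 Y11.43 E3.6597
G1 X-4.37 Y10.56 E3.8968
G1 X-8.08 Y8.08 E4.1343
G1 X-10.56 Y4.37 E4.3718
G1 X-11.43 Y0.00 E4.6089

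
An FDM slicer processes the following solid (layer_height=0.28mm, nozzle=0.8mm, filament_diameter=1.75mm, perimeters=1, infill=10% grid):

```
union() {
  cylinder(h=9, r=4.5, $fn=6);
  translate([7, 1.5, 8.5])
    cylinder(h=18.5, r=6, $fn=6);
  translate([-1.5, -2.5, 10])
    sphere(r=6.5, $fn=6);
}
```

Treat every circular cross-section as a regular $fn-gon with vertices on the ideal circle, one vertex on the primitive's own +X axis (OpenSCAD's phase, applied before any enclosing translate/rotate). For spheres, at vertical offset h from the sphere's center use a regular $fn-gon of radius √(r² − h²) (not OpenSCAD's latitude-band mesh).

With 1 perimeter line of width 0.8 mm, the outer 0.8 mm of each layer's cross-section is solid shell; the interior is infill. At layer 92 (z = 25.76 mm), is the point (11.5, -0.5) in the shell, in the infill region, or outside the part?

shell

At z = 25.76 mm: the cylinder does not reach this height (z outside [0, 9]); the r=6 cylinder at (7, 1.5) gives a regular 6-gon of circumradius 6 (constant along its height); the sphere at (-1.5, -2.5) is absent (|z−center|=15.760 > r=6.5); Taking the union: only the r=6 cylinder at (7, 1.5) is present, so the union is just that shape — 1 connected region. Overall, the cross-section is a single solid region. The nearest boundary edge runs (10.00, -3.70)→(13.00, 1.50); distance from the point to it = 0.30 mm. The point is inside the cross-section, 0.30 mm from the nearest boundary — within the 0.8 mm shell band (1 × 0.8).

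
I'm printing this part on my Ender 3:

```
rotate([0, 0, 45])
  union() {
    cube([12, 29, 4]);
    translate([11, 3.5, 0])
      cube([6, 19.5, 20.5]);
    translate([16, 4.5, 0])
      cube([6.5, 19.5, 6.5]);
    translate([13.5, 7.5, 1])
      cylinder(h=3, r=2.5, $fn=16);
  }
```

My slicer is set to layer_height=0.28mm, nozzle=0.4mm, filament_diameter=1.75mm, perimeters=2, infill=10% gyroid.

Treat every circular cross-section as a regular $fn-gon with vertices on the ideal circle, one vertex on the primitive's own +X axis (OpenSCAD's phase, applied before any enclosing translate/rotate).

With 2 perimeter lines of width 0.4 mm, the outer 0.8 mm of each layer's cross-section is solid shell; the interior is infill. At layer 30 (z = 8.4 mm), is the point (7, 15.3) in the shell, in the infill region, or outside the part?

At z = 8.4 mm: the cube is absent (z outside [0, 4]); the 6×19.5 cube at (11, 3.5) contributes its full rectangle; the cube at (16, 4.5) does not reach this height (z outside [0, 6.5]); the cylinder at (13.5, 7.5) does not reach this height (z outside [1, 4]); Merging all regions: only the 6×19.5 cube at (11, 3.5) is present, so the union is just that shape — 1 connected region; (whole slice rotated 45° about Z — lengths, areas and connectivity unchanged). Overall, the cross-section is a single solid region. Undo the 45° rotation: the query point maps to (15.768, 5.869) in the un-rotated model frame. The nearest boundary edge runs (17.00, 3.50)→(17.00, 23.00); distance from the point to it = 1.23 mm. The point is inside the cross-section and 1.23 mm from the nearest boundary — more than the 0.8 mm shell width (2 × 0.4), so it's in the infill interior.

infill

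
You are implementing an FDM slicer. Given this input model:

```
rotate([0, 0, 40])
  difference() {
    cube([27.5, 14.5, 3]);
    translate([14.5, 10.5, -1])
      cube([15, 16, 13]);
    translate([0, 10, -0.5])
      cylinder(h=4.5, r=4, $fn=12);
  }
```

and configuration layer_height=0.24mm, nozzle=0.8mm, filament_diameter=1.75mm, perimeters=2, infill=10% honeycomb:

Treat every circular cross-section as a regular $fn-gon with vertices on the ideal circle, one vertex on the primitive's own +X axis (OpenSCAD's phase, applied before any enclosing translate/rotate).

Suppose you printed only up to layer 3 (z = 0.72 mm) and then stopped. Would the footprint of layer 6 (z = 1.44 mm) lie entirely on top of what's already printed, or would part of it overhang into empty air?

Compare the two slices. At z = 0.72: the cube is present — its section is the full 27.5×14.5 rectangle (area 398.75 mm²); the cube at (14.5, 10.5) (footprint 15×16) is included at this height (area 240.00 mm²); the r=4 cylinder at (0, 10) contributes a regular 12-gon of circumradius 4 (area = (12/2)·4.000²·sin(360°/12) = 48.00 mm²); Taking the first minus the rest: starting from the 27.5×14.5 cube (398.75 mm²), the 15×16 cube at (14.5, 10.5) partially overlaps it — only the 52.00 mm² overlap (of its 240.00 mm²) is removed, clipping the outline; the r=4 cylinder at (0, 10) partially overlaps it — only the 24.00 mm² overlap (of its 48.00 mm²) is removed, clipping the outline — area = 322.75 mm²; (rotated 40° about Z; rotation is an isometry so areas/perimeters/island counts are preserved). At z = 1.44: the cube (footprint 27.5×14.5) is included at this height (area 398.75 mm²); the 15×16 cube at (14.5, 10.5) contributes its full rectangle (area 240.00 mm²); the r=4 cylinder at (0, 10) gives a regular 12-gon of circumradius 4 (constant along its height) (area = (12/2)·4.000²·sin(360°/12) = 48.00 mm²); Taking the first minus the rest: starting from the 27.5×14.5 cube (398.75 mm²), the 15×16 cube at (14.5, 10.5) partially overlaps it — only the 52.00 mm² overlap (of its 240.00 mm²) is removed, clipping the outline; the r=4 cylinder at (0, 10) partially overlaps it — only the 24.00 mm² overlap (of its 48.00 mm²) is removed, clipping the outline — area = 322.75 mm²; (rotated 40° about Z; rotation is an isometry so areas/perimeters/island counts are preserved). Checking containment: the cross-section at z = 1.44 is a subset of the cross-section at z = 0.72.

entirely on top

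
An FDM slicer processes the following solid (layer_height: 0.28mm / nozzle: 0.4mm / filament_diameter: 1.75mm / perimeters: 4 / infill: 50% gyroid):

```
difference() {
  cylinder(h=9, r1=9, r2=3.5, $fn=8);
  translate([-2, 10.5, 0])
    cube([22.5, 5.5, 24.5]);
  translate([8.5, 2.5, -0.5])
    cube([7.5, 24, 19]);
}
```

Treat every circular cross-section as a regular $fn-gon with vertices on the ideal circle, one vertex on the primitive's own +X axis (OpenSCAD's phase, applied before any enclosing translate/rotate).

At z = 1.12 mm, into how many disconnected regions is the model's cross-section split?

1

At z = 1.12 mm: the cone contributes a regular 8-gon of circumradius 8.316 (interpolated between r1=9 and r2=3.5 at t=0.124); the 22.5×5.5 cube at (-2, 10.5) contributes its full rectangle; the 7.5×24 cube at (8.5, 2.5) contributes its full rectangle; Subtracting the remaining from the first: starting from the cone, the 22.5×5.5 cube at (-2, 10.5) misses the remaining region (no effect); the 7.5×24 cube at (8.5, 2.5) misses the remaining region (no effect) — 1 connected region. The result has 1 disconnected region.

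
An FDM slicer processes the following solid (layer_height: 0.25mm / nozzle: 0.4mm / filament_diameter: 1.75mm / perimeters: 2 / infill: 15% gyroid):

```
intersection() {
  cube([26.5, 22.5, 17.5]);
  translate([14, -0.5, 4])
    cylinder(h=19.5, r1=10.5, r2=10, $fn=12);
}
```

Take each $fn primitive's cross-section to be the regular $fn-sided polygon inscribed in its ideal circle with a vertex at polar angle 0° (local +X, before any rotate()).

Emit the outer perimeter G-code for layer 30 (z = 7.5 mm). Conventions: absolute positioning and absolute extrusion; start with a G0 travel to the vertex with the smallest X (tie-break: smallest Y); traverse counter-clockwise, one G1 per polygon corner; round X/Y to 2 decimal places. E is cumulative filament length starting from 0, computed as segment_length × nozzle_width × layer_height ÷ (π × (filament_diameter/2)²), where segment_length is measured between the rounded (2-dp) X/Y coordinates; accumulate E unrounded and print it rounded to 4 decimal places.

G0 X3.72 Y0.00 Z7.50
G1 X24.28 Y0.00 E0.8548
G1 X23.02 Y4.71 E1.0575
G1 X19.21 Y8.52 E1.2815
G1 X14.00 Y9.91 E1.5057
G1 X8.79 Y8.52 E1.7299
G1 X4.98 Y4.71 E1.9539
G1 X3.72 Y0.00 E2.1566

At z = 7.5 mm: the 26.5×22.5 cube contributes its full rectangle; the cone at (14, -0.5) (r1=10.5→r2=10) has section circumradius 10.410 here — a regular 12-gon; Keeping only the common overlap: the cone at (14, -0.5) partially overlaps the 26.5×22.5 cube; clipping to the common part keeps 152.22 mm² — 1 connected region. The outline is a single polygon with 7 vertices. Extrusion per mm of travel: 0.4 × 0.25 / (π × 0.875²) = 0.041575. Accumulating E over each segment gives final E = 2.1566.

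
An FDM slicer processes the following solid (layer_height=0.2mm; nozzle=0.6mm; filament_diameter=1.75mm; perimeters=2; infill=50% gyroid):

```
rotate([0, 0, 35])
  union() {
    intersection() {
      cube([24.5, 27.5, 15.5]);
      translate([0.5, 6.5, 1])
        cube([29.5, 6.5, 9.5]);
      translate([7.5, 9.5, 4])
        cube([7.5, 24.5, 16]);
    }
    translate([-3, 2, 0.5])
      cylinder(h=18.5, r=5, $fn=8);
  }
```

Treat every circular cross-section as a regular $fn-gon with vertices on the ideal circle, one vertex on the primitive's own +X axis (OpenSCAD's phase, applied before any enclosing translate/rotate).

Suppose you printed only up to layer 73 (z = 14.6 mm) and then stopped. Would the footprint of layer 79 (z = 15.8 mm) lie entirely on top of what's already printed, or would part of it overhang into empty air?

Compare the two slices. At z = 14.6: the cube is present — its section is the full 24.5×27.5 rectangle (area 673.75 mm²); the cube at (0.5, 6.5) is not intersected at this z (z outside [1, 10.5]); the 7.5×24.5 cube at (7.5, 9.5) contributes its full rectangle (area 183.75 mm²); Taking the intersection: at least one operand is absent at this height, so nothing remains; the r=5 cylinder at (-3, 2) gives a regular 8-gon of circumradius 5 (constant along its height) (area = (8/2)·5.000²·sin(360°/8) = 70.71 mm²); Combining (union): only the r=5 cylinder at (-3, 2) is present, so the union is just that shape — area = 70.71 mm²; (whole slice rotated 35° about Z — lengths, areas and connectivity unchanged). At z = 15.8: the cube is not intersected at this z (z outside [0, 15.5]); the cube at (0.5, 6.5) does not reach this height (z outside [1, 10.5]); the cube at (7.5, 9.5) (footprint 7.5×24.5) is included at this height (area 183.75 mm²); Keeping only the common overlap: at least one operand is absent at this height, so nothing remains; the r=5 cylinder at (-3, 2) contributes a regular 8-gon of circumradius 5 (area = (8/2)·5.000²·sin(360°/8) = 70.71 mm²); Merging all regions: only the r=5 cylinder at (-3, 2) is present, so the union is just that shape — area = 70.71 mm²; (rotated 35° about Z; rotation is an isometry so areas/perimeters/island counts are preserved). Checking containment: the cross-section at z = 15.8 is a subset of the cross-section at z = 14.6.

entirely on top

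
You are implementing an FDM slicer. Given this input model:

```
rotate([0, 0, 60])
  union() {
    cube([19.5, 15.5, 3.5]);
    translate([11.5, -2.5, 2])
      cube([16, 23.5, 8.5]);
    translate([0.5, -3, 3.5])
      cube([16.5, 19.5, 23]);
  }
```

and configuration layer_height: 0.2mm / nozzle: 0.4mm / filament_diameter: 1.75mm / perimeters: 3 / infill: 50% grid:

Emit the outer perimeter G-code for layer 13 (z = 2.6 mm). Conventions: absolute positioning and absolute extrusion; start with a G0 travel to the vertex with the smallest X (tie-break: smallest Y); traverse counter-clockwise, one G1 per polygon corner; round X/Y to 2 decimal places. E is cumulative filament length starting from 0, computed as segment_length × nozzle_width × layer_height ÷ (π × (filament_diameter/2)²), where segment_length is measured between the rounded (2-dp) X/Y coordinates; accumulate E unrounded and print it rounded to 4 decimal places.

At z = 2.6 mm: the 19.5×15.5 cube contributes its full rectangle; the cube at (11.5, -2.5) is present — its section is the full 16×23.5 rectangle; the cube at (0.5, -3) is absent (z outside [3.5, 26.5]); Combining (union): the regions partially overlap (shared area 124.00 mm²), so overlapping operands fuse into one piece — 1 connected region; (rotated 60° about Z; rotation is an isometry so areas/perimeters/island counts are preserved). The outline is a single polygon with 8 vertices. Extrusion per mm of travel: 0.4 × 0.2 / (π × 0.875²) = 0.033260. Accumulating E over each segment gives final E = 3.3933.

G0 X-13.42 Y7.75 Z2.60
G1 X0.00 Y0.00 E0.5154
G1 X5.75 Y9.96 E0.8979
G1 X7.92 Y8.71 E0.9812
G1 X15.92 Y22.57 E1.5135
G1 X-4.44 Y34.32 E2.2954
G1 X-12.44 Y20.46 E2.8276
G1 X-7.67 Y17.71 E3.0108
G1 X-13.42 Y7.75 E3.3933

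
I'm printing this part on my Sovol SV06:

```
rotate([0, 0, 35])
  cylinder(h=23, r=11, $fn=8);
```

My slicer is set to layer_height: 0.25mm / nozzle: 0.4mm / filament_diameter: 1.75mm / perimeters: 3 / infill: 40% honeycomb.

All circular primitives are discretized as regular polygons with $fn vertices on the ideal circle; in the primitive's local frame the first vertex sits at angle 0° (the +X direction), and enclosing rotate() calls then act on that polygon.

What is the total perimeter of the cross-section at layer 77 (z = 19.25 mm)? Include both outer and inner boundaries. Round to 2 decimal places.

At z = 19.25 mm: the cylinder: section is a regular 8-gon, circumradius r=11 (perimeter = 2·8·11.000·sin(180°/8) = 67.35 mm); (rotated 35° about Z; rotation is an isometry so areas/perimeters/island counts are preserved). Overall, the cross-section is a single solid region. Total boundary length (outer) = 67.35 mm.

67.35 mm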